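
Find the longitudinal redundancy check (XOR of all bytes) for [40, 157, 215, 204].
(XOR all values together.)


XOR chain: 40 ^ 157 ^ 215 ^ 204 = 174

174


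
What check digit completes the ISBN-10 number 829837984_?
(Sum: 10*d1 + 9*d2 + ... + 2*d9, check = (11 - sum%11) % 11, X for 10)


Weighted sum: 347
347 mod 11 = 6

Check digit: 5


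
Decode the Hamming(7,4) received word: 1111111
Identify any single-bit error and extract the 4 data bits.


Syndrome = 0: no error detected

Data: 1111 (no errors)


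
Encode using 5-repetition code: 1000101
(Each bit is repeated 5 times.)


Each bit -> 5 copies

11111000000000000000111110000011111


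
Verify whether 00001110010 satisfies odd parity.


Number of 1s: 4

No, parity error (4 ones)


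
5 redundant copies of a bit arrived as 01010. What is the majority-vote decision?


Ones: 2 out of 5
Threshold: 3

0 (2/5 voted 1)


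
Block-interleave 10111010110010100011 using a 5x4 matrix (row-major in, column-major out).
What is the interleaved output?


Matrix:
  1011
  1010
  1100
  1010
  0011
Read columns: 11110001001101110001

11110001001101110001


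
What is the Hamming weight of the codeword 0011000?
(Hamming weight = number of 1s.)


Counting 1s in 0011000

2


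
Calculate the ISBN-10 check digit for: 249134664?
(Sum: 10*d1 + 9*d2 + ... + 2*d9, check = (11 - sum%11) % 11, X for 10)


Weighted sum: 223
223 mod 11 = 3

Check digit: 8


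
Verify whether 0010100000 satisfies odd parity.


Number of 1s: 2

No, parity error (2 ones)


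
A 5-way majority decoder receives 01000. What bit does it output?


Ones: 1 out of 5
Threshold: 3

0 (1/5 voted 1)


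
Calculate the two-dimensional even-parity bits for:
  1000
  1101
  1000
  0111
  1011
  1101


Row parities: 111111
Column parities: 1100

Row P: 111111, Col P: 1100, Corner: 0


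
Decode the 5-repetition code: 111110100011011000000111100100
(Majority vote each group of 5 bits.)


Groups: 11111, 01000, 11011, 00000, 01111, 00100
Majority votes: 101010

101010


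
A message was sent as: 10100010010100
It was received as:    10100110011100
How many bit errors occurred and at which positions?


XOR: 00000100001000

2 error(s) at position(s): 5, 10


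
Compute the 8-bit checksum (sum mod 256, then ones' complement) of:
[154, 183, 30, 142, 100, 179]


Sum = 788 mod 256 = 20
Complement = 235

235


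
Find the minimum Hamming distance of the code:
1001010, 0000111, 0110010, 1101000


Comparing all pairs, minimum distance: 2
Can detect 1 errors, correct 0 errors

2


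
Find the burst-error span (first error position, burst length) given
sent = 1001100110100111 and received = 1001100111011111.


XOR: 0000000001111000

Burst at position 9, length 4


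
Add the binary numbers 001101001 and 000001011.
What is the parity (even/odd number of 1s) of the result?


001101001 = 105
000001011 = 11
Sum = 116 = 1110100
1s count = 4

even parity (4 ones in 1110100)


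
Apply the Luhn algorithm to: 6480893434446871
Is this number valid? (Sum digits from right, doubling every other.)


Luhn sum = 79
79 mod 10 = 9

Invalid (Luhn sum mod 10 = 9)


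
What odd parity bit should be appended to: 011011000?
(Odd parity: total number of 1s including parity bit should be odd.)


Number of 1s in data: 4
Parity bit: 1

1


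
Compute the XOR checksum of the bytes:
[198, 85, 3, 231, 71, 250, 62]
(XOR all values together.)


XOR chain: 198 ^ 85 ^ 3 ^ 231 ^ 71 ^ 250 ^ 62 = 244

244


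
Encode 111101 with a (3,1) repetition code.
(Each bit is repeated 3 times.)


Each bit -> 3 copies

111111111111000111


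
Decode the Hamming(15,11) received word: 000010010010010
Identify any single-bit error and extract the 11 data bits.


Syndrome = 8: error at position 8

Data: 01000010010 (corrected bit 8)


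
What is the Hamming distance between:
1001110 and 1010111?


XOR: 0011001
Count of 1s: 3

3


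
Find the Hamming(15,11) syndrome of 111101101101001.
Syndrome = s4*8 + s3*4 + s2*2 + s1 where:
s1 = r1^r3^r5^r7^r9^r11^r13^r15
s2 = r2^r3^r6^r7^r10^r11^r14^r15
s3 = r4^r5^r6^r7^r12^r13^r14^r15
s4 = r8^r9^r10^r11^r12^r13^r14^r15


s1=1, s2=0, s3=1, s4=0

Syndrome = 5 (error at position 5)


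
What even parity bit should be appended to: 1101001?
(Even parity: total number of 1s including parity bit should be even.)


Number of 1s in data: 4
Parity bit: 0

0


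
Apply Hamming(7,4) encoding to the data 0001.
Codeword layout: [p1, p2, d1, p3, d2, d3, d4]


Parity bits: p1=1, p2=1, p3=1

1101001


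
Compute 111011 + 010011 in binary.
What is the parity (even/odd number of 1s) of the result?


111011 = 59
010011 = 19
Sum = 78 = 1001110
1s count = 4

even parity (4 ones in 1001110)


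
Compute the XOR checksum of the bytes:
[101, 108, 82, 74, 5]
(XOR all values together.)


XOR chain: 101 ^ 108 ^ 82 ^ 74 ^ 5 = 20

20


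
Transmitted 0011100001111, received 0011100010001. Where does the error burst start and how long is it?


XOR: 0000000011110

Burst at position 8, length 4


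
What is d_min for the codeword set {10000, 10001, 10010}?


Comparing all pairs, minimum distance: 1
Can detect 0 errors, correct 0 errors

1


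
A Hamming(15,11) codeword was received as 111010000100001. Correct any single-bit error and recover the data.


Syndrome = 0: no error detected

Data: 11000100001 (no errors)


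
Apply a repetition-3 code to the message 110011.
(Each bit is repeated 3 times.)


Each bit -> 3 copies

111111000000111111


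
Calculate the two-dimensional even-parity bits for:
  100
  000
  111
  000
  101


Row parities: 10100
Column parities: 110

Row P: 10100, Col P: 110, Corner: 0


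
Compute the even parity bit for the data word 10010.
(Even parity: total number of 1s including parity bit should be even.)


Number of 1s in data: 2
Parity bit: 0

0


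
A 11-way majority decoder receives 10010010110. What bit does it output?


Ones: 5 out of 11
Threshold: 6

0 (5/11 voted 1)


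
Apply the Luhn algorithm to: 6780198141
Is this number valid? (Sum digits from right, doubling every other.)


Luhn sum = 45
45 mod 10 = 5

Invalid (Luhn sum mod 10 = 5)


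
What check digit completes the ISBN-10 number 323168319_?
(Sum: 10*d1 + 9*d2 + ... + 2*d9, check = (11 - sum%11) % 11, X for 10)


Weighted sum: 188
188 mod 11 = 1

Check digit: X


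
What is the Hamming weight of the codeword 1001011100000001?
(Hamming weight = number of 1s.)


Counting 1s in 1001011100000001

6


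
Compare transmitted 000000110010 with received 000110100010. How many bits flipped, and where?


XOR: 000110010000

3 error(s) at position(s): 3, 4, 7


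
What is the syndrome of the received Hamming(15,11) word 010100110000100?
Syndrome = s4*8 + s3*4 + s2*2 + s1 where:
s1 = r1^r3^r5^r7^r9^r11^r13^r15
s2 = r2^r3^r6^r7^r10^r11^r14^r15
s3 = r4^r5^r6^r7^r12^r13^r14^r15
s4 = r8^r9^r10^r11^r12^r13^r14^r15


s1=0, s2=0, s3=1, s4=0

Syndrome = 4 (error at position 4)


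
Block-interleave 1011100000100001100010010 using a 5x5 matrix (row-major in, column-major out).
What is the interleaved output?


Matrix:
  10111
  00000
  10000
  11000
  10010
Read columns: 1011100010100001000110000

1011100010100001000110000


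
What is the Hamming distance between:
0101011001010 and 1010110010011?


XOR: 1111101011001
Count of 1s: 9

9


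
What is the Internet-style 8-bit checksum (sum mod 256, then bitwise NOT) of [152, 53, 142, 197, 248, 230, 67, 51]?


Sum = 1140 mod 256 = 116
Complement = 139

139


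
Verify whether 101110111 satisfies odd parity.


Number of 1s: 7

Yes, parity is correct (7 ones)


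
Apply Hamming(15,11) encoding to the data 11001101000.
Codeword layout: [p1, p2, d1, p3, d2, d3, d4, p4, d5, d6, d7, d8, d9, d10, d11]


Parity bits: p1=1, p2=0, p3=0, p4=1

101010011101000


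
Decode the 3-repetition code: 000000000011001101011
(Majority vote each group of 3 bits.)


Groups: 000, 000, 000, 011, 001, 101, 011
Majority votes: 0001011

0001011


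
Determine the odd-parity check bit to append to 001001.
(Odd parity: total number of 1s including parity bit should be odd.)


Number of 1s in data: 2
Parity bit: 1

1


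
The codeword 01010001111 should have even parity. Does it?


Number of 1s: 6

Yes, parity is correct (6 ones)


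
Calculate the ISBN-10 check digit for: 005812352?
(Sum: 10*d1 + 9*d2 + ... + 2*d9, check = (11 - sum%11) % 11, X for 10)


Weighted sum: 143
143 mod 11 = 0

Check digit: 0


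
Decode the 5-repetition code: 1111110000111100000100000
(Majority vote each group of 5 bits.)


Groups: 11111, 10000, 11110, 00001, 00000
Majority votes: 10100

10100


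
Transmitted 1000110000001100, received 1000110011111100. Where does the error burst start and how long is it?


XOR: 0000000011110000

Burst at position 8, length 4


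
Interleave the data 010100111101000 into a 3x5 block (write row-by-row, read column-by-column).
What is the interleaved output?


Matrix:
  01010
  01111
  01000
Read columns: 000111010110010

000111010110010


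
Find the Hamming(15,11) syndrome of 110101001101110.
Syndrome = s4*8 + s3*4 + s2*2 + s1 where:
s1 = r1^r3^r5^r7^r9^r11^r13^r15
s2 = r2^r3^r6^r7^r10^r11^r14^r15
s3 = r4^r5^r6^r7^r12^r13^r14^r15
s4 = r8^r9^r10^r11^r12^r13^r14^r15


s1=1, s2=0, s3=1, s4=1

Syndrome = 13 (error at position 13)


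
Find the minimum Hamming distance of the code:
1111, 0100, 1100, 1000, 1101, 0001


Comparing all pairs, minimum distance: 1
Can detect 0 errors, correct 0 errors

1


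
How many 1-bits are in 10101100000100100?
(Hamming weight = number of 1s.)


Counting 1s in 10101100000100100

6


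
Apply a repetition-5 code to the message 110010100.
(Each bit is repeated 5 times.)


Each bit -> 5 copies

111111111100000000001111100000111110000000000


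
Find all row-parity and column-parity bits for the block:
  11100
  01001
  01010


Row parities: 100
Column parities: 11111

Row P: 100, Col P: 11111, Corner: 1


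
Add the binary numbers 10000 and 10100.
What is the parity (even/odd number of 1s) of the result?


10000 = 16
10100 = 20
Sum = 36 = 100100
1s count = 2

even parity (2 ones in 100100)


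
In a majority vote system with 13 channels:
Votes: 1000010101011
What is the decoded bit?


Ones: 6 out of 13
Threshold: 7

0 (6/13 voted 1)


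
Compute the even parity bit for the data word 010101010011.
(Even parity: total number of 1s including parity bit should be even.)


Number of 1s in data: 6
Parity bit: 0

0


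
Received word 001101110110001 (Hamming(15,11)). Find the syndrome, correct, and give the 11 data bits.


Syndrome = 0: no error detected

Data: 10110110001 (no errors)


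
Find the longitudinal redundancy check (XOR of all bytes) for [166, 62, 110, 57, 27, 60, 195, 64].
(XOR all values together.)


XOR chain: 166 ^ 62 ^ 110 ^ 57 ^ 27 ^ 60 ^ 195 ^ 64 = 107

107


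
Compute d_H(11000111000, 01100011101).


XOR: 10100100101
Count of 1s: 5

5


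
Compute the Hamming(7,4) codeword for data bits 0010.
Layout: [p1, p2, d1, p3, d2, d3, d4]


Parity bits: p1=0, p2=1, p3=1

0101010


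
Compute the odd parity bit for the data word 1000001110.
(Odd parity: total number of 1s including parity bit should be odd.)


Number of 1s in data: 4
Parity bit: 1

1


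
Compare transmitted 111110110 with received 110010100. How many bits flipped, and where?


XOR: 001100010

3 error(s) at position(s): 2, 3, 7


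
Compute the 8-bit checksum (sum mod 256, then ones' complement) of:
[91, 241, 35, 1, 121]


Sum = 489 mod 256 = 233
Complement = 22

22


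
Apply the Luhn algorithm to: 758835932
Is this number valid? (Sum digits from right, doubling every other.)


Luhn sum = 44
44 mod 10 = 4

Invalid (Luhn sum mod 10 = 4)


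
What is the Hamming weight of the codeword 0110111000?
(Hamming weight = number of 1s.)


Counting 1s in 0110111000

5


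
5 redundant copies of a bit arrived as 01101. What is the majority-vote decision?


Ones: 3 out of 5
Threshold: 3

1 (3/5 voted 1)


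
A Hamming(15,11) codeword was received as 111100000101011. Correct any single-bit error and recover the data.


Syndrome = 3: error at position 3

Data: 00000101011 (corrected bit 3)


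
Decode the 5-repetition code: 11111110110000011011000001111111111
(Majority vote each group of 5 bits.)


Groups: 11111, 11011, 00000, 11011, 00000, 11111, 11111
Majority votes: 1101011

1101011


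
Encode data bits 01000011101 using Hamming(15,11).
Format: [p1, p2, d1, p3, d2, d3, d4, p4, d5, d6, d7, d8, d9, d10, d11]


Parity bits: p1=0, p2=0, p3=0, p4=0

000010000011101


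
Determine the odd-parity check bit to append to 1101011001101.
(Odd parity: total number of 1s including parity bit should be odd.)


Number of 1s in data: 8
Parity bit: 1

1


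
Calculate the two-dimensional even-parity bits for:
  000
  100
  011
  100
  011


Row parities: 01010
Column parities: 000

Row P: 01010, Col P: 000, Corner: 0


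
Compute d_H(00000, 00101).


XOR: 00101
Count of 1s: 2

2


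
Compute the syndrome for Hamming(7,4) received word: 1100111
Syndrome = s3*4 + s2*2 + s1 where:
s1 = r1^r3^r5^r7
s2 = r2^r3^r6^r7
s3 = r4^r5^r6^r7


s1=1, s2=1, s3=1

Syndrome = 7 (error at position 7)


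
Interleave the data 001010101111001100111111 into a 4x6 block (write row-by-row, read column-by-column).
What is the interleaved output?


Matrix:
  001010
  101111
  001100
  111111
Read columns: 010100011111011111010101

010100011111011111010101


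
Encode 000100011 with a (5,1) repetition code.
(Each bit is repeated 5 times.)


Each bit -> 5 copies

000000000000000111110000000000000001111111111


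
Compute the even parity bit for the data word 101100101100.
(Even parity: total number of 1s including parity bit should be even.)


Number of 1s in data: 6
Parity bit: 0

0


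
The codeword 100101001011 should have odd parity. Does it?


Number of 1s: 6

No, parity error (6 ones)


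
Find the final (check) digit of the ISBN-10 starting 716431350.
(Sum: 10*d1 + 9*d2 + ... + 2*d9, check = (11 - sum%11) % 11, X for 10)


Weighted sum: 205
205 mod 11 = 7

Check digit: 4


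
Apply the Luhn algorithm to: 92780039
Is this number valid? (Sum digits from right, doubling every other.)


Luhn sum = 39
39 mod 10 = 9

Invalid (Luhn sum mod 10 = 9)


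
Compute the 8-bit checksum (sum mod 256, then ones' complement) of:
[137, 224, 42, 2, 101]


Sum = 506 mod 256 = 250
Complement = 5

5


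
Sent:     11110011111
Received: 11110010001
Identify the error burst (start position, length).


XOR: 00000001110

Burst at position 7, length 3


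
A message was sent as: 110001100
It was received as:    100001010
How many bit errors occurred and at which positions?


XOR: 010000110

3 error(s) at position(s): 1, 6, 7


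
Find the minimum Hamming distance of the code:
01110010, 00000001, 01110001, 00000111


Comparing all pairs, minimum distance: 2
Can detect 1 errors, correct 0 errors

2


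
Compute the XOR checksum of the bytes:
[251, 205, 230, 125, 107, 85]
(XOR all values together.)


XOR chain: 251 ^ 205 ^ 230 ^ 125 ^ 107 ^ 85 = 147

147


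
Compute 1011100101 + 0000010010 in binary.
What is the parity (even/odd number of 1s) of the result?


1011100101 = 741
0000010010 = 18
Sum = 759 = 1011110111
1s count = 8

even parity (8 ones in 1011110111)


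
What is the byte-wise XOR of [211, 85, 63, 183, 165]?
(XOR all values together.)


XOR chain: 211 ^ 85 ^ 63 ^ 183 ^ 165 = 171

171


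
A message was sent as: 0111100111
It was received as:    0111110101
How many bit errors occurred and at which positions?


XOR: 0000010010

2 error(s) at position(s): 5, 8


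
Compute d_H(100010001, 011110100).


XOR: 111100101
Count of 1s: 6

6


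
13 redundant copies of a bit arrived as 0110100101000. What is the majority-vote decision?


Ones: 5 out of 13
Threshold: 7

0 (5/13 voted 1)


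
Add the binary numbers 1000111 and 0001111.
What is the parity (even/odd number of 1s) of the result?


1000111 = 71
0001111 = 15
Sum = 86 = 1010110
1s count = 4

even parity (4 ones in 1010110)


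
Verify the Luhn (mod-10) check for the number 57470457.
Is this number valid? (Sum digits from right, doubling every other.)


Luhn sum = 35
35 mod 10 = 5

Invalid (Luhn sum mod 10 = 5)


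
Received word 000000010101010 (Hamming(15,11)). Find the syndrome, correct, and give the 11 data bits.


Syndrome = 0: no error detected

Data: 00000101010 (no errors)


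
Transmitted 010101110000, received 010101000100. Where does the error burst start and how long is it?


XOR: 000000110100

Burst at position 6, length 4


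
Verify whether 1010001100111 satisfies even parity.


Number of 1s: 7

No, parity error (7 ones)


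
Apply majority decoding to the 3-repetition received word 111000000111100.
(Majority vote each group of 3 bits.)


Groups: 111, 000, 000, 111, 100
Majority votes: 10010

10010


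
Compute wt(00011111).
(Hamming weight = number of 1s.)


Counting 1s in 00011111

5


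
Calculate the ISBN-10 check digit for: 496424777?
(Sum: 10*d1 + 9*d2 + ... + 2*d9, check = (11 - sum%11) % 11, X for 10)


Weighted sum: 292
292 mod 11 = 6

Check digit: 5


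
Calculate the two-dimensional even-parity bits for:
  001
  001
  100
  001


Row parities: 1111
Column parities: 101

Row P: 1111, Col P: 101, Corner: 0


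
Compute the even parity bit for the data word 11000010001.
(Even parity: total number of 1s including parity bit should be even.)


Number of 1s in data: 4
Parity bit: 0

0


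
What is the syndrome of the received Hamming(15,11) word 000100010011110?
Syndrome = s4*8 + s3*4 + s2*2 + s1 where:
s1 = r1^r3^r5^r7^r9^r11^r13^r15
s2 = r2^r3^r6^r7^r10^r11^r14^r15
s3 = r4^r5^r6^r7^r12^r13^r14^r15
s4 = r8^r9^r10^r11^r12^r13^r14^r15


s1=0, s2=0, s3=0, s4=1

Syndrome = 8 (error at position 8)


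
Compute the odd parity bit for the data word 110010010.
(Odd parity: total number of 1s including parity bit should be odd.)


Number of 1s in data: 4
Parity bit: 1

1


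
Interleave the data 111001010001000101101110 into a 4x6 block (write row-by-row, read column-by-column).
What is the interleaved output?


Matrix:
  111001
  010001
  000101
  101110
Read columns: 100111001001001100011110

100111001001001100011110


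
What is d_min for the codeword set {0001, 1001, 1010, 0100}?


Comparing all pairs, minimum distance: 1
Can detect 0 errors, correct 0 errors

1


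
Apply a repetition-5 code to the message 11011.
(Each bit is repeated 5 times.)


Each bit -> 5 copies

1111111111000001111111111


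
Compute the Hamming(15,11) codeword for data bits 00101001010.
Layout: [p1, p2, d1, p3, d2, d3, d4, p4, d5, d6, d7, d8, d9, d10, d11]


Parity bits: p1=1, p2=0, p3=1, p4=1

100101011001010


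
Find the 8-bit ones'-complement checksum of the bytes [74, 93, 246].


Sum = 413 mod 256 = 157
Complement = 98

98


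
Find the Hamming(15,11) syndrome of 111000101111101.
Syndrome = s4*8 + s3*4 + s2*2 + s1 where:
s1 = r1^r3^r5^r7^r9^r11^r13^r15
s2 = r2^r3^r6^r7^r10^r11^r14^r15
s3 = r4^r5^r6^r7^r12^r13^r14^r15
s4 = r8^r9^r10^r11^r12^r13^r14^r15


s1=1, s2=0, s3=0, s4=0

Syndrome = 1 (error at position 1)


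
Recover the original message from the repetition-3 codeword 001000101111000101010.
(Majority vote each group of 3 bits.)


Groups: 001, 000, 101, 111, 000, 101, 010
Majority votes: 0011010

0011010


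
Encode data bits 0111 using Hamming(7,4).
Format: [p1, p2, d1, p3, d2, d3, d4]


Parity bits: p1=0, p2=0, p3=1

0001111


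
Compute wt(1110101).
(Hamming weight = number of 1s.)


Counting 1s in 1110101

5


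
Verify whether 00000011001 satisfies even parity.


Number of 1s: 3

No, parity error (3 ones)


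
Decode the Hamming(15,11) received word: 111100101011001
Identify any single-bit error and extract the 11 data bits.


Syndrome = 2: error at position 2

Data: 10011011001 (corrected bit 2)


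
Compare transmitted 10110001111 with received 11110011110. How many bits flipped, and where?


XOR: 01000010001

3 error(s) at position(s): 1, 6, 10


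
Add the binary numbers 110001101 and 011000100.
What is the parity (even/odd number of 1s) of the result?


110001101 = 397
011000100 = 196
Sum = 593 = 1001010001
1s count = 4

even parity (4 ones in 1001010001)


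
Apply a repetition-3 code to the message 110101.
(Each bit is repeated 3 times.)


Each bit -> 3 copies

111111000111000111


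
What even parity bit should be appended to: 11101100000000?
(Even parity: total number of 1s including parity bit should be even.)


Number of 1s in data: 5
Parity bit: 1

1


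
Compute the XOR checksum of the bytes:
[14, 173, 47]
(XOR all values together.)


XOR chain: 14 ^ 173 ^ 47 = 140

140


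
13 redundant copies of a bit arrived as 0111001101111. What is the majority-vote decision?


Ones: 9 out of 13
Threshold: 7

1 (9/13 voted 1)


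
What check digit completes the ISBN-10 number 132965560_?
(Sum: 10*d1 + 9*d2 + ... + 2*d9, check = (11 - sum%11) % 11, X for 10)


Weighted sum: 215
215 mod 11 = 6

Check digit: 5


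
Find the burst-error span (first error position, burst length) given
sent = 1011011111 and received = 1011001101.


XOR: 0000010010

Burst at position 5, length 4


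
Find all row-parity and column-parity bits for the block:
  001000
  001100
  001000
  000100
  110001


Row parities: 10111
Column parities: 111001

Row P: 10111, Col P: 111001, Corner: 0


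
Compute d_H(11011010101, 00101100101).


XOR: 11110110000
Count of 1s: 6

6


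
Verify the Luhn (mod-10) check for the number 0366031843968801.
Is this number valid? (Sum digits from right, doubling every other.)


Luhn sum = 67
67 mod 10 = 7

Invalid (Luhn sum mod 10 = 7)


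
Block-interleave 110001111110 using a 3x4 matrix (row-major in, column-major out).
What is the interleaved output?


Matrix:
  1100
  0111
  1110
Read columns: 101111011010

101111011010


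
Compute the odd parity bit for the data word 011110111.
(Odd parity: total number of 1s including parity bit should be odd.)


Number of 1s in data: 7
Parity bit: 0

0


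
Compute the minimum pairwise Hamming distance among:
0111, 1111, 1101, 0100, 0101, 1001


Comparing all pairs, minimum distance: 1
Can detect 0 errors, correct 0 errors

1


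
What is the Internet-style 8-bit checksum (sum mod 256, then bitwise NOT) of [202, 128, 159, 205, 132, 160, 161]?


Sum = 1147 mod 256 = 123
Complement = 132

132


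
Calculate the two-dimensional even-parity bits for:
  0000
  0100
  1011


Row parities: 011
Column parities: 1111

Row P: 011, Col P: 1111, Corner: 0


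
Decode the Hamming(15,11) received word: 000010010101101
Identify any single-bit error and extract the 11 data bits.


Syndrome = 9: error at position 9

Data: 01001101101 (corrected bit 9)


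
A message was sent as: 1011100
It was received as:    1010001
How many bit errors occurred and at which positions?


XOR: 0001101

3 error(s) at position(s): 3, 4, 6


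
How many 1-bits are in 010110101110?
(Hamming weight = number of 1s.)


Counting 1s in 010110101110

7


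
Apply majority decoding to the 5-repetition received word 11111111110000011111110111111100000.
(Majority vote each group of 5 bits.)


Groups: 11111, 11111, 00000, 11111, 11011, 11111, 00000
Majority votes: 1101110

1101110


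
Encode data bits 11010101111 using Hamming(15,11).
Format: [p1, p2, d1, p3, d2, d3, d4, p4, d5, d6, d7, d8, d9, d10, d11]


Parity bits: p1=1, p2=1, p3=0, p4=1

111010110101111


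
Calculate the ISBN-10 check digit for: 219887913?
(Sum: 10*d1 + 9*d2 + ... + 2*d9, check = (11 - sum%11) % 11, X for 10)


Weighted sum: 285
285 mod 11 = 10

Check digit: 1


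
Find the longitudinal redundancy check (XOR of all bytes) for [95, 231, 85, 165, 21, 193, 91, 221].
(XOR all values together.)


XOR chain: 95 ^ 231 ^ 85 ^ 165 ^ 21 ^ 193 ^ 91 ^ 221 = 26

26


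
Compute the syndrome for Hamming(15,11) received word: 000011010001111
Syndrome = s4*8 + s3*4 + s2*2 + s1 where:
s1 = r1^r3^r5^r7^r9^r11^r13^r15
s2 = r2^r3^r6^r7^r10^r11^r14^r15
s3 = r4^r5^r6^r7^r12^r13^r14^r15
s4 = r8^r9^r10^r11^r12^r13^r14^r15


s1=1, s2=1, s3=0, s4=1

Syndrome = 11 (error at position 11)


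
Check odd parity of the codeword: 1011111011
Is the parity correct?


Number of 1s: 8

No, parity error (8 ones)


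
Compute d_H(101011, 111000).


XOR: 010011
Count of 1s: 3

3


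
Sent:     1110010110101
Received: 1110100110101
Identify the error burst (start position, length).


XOR: 0000110000000

Burst at position 4, length 2


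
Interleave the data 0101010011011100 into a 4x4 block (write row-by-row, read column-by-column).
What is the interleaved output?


Matrix:
  0101
  0100
  1101
  1100
Read columns: 0011111100001010

0011111100001010


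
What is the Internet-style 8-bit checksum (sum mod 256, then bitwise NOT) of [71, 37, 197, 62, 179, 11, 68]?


Sum = 625 mod 256 = 113
Complement = 142

142


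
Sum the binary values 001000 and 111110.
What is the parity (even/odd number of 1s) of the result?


001000 = 8
111110 = 62
Sum = 70 = 1000110
1s count = 3

odd parity (3 ones in 1000110)


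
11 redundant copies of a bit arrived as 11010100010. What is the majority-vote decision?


Ones: 5 out of 11
Threshold: 6

0 (5/11 voted 1)


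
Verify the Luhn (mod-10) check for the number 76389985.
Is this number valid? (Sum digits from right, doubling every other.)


Luhn sum = 55
55 mod 10 = 5

Invalid (Luhn sum mod 10 = 5)


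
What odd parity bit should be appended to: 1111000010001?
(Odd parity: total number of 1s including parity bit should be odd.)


Number of 1s in data: 6
Parity bit: 1

1


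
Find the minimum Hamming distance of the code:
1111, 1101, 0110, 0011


Comparing all pairs, minimum distance: 1
Can detect 0 errors, correct 0 errors

1


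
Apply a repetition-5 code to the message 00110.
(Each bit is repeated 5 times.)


Each bit -> 5 copies

0000000000111111111100000


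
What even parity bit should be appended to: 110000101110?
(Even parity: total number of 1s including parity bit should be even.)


Number of 1s in data: 6
Parity bit: 0

0


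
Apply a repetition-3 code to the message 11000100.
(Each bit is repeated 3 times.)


Each bit -> 3 copies

111111000000000111000000


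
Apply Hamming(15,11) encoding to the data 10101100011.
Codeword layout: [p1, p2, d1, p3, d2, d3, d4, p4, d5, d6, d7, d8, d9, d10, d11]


Parity bits: p1=1, p2=1, p3=1, p4=0

111101001100011


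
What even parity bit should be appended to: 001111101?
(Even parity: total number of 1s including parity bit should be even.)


Number of 1s in data: 6
Parity bit: 0

0


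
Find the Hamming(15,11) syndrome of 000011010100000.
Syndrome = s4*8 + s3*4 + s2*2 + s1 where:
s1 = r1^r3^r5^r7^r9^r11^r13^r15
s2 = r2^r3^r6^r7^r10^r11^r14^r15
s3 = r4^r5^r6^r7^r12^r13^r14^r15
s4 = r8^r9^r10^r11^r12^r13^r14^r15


s1=1, s2=0, s3=0, s4=0

Syndrome = 1 (error at position 1)


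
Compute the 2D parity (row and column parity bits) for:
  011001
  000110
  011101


Row parities: 100
Column parities: 000010

Row P: 100, Col P: 000010, Corner: 1


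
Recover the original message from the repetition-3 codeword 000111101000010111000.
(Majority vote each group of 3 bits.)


Groups: 000, 111, 101, 000, 010, 111, 000
Majority votes: 0110010

0110010


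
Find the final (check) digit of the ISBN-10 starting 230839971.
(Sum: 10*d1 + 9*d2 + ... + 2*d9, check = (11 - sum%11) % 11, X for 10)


Weighted sum: 225
225 mod 11 = 5

Check digit: 6


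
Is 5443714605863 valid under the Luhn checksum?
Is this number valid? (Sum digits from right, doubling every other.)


Luhn sum = 54
54 mod 10 = 4

Invalid (Luhn sum mod 10 = 4)


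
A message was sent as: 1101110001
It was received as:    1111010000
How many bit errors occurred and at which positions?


XOR: 0010100001

3 error(s) at position(s): 2, 4, 9


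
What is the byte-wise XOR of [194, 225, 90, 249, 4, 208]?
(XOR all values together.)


XOR chain: 194 ^ 225 ^ 90 ^ 249 ^ 4 ^ 208 = 84

84


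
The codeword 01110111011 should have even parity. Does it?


Number of 1s: 8

Yes, parity is correct (8 ones)


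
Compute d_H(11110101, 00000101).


XOR: 11110000
Count of 1s: 4

4


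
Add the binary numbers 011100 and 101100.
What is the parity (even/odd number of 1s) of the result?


011100 = 28
101100 = 44
Sum = 72 = 1001000
1s count = 2

even parity (2 ones in 1001000)


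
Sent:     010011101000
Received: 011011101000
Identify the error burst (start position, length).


XOR: 001000000000

Burst at position 2, length 1


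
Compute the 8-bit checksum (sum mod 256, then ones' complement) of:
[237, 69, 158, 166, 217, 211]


Sum = 1058 mod 256 = 34
Complement = 221

221


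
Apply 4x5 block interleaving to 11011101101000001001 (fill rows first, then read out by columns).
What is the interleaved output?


Matrix:
  11011
  10110
  10000
  01001
Read columns: 11101001010011001001

11101001010011001001


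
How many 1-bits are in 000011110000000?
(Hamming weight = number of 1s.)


Counting 1s in 000011110000000

4


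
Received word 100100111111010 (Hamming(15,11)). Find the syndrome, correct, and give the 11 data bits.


Syndrome = 0: no error detected

Data: 00011111010 (no errors)


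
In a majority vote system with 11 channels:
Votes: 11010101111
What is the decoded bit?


Ones: 8 out of 11
Threshold: 6

1 (8/11 voted 1)


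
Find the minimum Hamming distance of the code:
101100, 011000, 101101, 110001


Comparing all pairs, minimum distance: 1
Can detect 0 errors, correct 0 errors

1


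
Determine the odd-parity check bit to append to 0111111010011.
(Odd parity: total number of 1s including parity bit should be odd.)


Number of 1s in data: 9
Parity bit: 0

0


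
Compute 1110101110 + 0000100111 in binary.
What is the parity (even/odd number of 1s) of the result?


1110101110 = 942
0000100111 = 39
Sum = 981 = 1111010101
1s count = 7

odd parity (7 ones in 1111010101)


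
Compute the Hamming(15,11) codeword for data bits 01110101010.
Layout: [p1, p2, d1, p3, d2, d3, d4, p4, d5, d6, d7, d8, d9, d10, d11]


Parity bits: p1=0, p2=0, p3=1, p4=1

000111110101010


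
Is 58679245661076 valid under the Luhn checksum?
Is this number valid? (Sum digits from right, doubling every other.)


Luhn sum = 65
65 mod 10 = 5

Invalid (Luhn sum mod 10 = 5)


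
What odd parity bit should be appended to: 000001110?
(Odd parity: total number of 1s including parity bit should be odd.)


Number of 1s in data: 3
Parity bit: 0

0


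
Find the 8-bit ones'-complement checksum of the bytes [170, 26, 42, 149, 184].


Sum = 571 mod 256 = 59
Complement = 196

196


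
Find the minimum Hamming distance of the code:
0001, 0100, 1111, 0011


Comparing all pairs, minimum distance: 1
Can detect 0 errors, correct 0 errors

1


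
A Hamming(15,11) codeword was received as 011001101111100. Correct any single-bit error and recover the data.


Syndrome = 9: error at position 9

Data: 10110111100 (corrected bit 9)


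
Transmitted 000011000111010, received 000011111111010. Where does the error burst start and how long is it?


XOR: 000000111000000

Burst at position 6, length 3


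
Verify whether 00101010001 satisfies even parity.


Number of 1s: 4

Yes, parity is correct (4 ones)


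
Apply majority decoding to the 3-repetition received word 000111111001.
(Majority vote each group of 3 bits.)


Groups: 000, 111, 111, 001
Majority votes: 0110

0110


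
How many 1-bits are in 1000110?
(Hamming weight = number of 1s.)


Counting 1s in 1000110

3


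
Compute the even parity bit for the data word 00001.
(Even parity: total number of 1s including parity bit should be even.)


Number of 1s in data: 1
Parity bit: 1

1


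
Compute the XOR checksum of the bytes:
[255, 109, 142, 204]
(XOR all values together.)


XOR chain: 255 ^ 109 ^ 142 ^ 204 = 208

208


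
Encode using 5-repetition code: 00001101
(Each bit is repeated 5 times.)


Each bit -> 5 copies

0000000000000000000011111111110000011111


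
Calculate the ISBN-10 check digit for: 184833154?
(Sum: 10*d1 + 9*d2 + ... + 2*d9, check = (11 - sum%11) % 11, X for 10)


Weighted sum: 230
230 mod 11 = 10

Check digit: 1


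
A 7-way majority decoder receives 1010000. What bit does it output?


Ones: 2 out of 7
Threshold: 4

0 (2/7 voted 1)


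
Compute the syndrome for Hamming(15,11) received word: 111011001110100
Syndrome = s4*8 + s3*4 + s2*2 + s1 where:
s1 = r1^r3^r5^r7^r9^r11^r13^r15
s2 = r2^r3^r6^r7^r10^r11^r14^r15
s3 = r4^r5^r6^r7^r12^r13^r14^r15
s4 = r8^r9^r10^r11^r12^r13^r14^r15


s1=0, s2=1, s3=1, s4=0

Syndrome = 6 (error at position 6)


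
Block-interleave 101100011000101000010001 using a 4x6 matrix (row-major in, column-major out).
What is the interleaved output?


Matrix:
  101100
  011000
  101000
  010001
Read columns: 101001011110100000000001

101001011110100000000001


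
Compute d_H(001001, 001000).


XOR: 000001
Count of 1s: 1

1


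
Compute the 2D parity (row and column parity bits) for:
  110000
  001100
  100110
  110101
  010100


Row parities: 00100
Column parities: 111011

Row P: 00100, Col P: 111011, Corner: 1


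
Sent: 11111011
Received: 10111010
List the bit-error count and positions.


XOR: 01000001

2 error(s) at position(s): 1, 7


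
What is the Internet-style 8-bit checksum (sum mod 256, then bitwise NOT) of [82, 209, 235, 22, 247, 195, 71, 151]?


Sum = 1212 mod 256 = 188
Complement = 67

67


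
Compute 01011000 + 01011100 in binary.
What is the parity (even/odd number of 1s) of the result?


01011000 = 88
01011100 = 92
Sum = 180 = 10110100
1s count = 4

even parity (4 ones in 10110100)


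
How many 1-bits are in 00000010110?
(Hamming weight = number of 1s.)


Counting 1s in 00000010110

3


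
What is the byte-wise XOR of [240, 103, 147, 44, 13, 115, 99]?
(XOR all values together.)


XOR chain: 240 ^ 103 ^ 147 ^ 44 ^ 13 ^ 115 ^ 99 = 53

53


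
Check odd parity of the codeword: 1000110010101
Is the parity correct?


Number of 1s: 6

No, parity error (6 ones)


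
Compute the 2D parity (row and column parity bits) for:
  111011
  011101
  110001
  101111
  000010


Row parities: 10111
Column parities: 111010

Row P: 10111, Col P: 111010, Corner: 0


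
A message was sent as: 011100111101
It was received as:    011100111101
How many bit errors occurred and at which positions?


XOR: 000000000000

0 errors (received matches sent)


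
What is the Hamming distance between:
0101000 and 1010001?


XOR: 1111001
Count of 1s: 5

5


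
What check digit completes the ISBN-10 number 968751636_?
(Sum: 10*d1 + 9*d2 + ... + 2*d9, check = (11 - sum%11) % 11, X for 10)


Weighted sum: 337
337 mod 11 = 7

Check digit: 4


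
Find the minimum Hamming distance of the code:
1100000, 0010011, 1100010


Comparing all pairs, minimum distance: 1
Can detect 0 errors, correct 0 errors

1


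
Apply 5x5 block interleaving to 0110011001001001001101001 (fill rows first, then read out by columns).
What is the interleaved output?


Matrix:
  01100
  11001
  00100
  10011
  01001
Read columns: 0101011001101000001001011

0101011001101000001001011


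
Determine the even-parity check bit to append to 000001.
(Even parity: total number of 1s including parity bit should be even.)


Number of 1s in data: 1
Parity bit: 1

1


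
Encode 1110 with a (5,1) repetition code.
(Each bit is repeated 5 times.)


Each bit -> 5 copies

11111111111111100000


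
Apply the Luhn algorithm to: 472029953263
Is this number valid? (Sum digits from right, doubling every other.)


Luhn sum = 60
60 mod 10 = 0

Valid (Luhn sum mod 10 = 0)


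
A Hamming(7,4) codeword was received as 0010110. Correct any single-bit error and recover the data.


Syndrome = 0: no error detected

Data: 1110 (no errors)


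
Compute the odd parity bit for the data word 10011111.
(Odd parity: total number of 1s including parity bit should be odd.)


Number of 1s in data: 6
Parity bit: 1

1


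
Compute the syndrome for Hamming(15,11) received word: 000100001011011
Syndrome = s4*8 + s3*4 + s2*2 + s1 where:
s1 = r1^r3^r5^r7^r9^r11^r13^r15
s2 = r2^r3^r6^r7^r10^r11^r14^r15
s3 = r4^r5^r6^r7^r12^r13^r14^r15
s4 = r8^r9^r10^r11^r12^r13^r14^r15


s1=1, s2=1, s3=0, s4=1

Syndrome = 11 (error at position 11)


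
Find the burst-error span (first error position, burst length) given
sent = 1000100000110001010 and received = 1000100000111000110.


XOR: 0000000000001001100

Burst at position 12, length 5


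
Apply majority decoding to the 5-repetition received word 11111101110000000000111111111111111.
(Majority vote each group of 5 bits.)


Groups: 11111, 10111, 00000, 00000, 11111, 11111, 11111
Majority votes: 1100111

1100111


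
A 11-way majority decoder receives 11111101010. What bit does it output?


Ones: 8 out of 11
Threshold: 6

1 (8/11 voted 1)


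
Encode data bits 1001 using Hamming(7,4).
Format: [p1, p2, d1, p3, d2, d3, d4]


Parity bits: p1=0, p2=0, p3=1

0011001


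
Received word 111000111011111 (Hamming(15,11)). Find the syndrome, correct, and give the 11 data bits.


Syndrome = 13: error at position 13

Data: 10011011011 (corrected bit 13)


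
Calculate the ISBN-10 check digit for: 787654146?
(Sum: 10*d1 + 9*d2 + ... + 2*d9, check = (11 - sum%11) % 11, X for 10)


Weighted sum: 318
318 mod 11 = 10

Check digit: 1


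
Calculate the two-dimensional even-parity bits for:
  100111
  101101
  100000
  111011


Row parities: 0011
Column parities: 010001

Row P: 0011, Col P: 010001, Corner: 0


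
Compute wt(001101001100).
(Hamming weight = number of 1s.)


Counting 1s in 001101001100

5


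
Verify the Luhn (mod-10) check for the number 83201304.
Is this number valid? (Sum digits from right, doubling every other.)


Luhn sum = 23
23 mod 10 = 3

Invalid (Luhn sum mod 10 = 3)


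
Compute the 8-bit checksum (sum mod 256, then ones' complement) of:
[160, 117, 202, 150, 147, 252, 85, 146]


Sum = 1259 mod 256 = 235
Complement = 20

20


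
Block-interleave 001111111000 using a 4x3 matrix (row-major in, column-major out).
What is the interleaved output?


Matrix:
  001
  111
  111
  000
Read columns: 011001101110

011001101110


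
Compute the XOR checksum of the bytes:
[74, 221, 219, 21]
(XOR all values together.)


XOR chain: 74 ^ 221 ^ 219 ^ 21 = 89

89


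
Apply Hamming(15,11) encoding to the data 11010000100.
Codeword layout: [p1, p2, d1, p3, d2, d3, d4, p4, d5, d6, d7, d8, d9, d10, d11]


Parity bits: p1=0, p2=0, p3=1, p4=1

001110110000100


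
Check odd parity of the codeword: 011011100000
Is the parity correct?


Number of 1s: 5

Yes, parity is correct (5 ones)


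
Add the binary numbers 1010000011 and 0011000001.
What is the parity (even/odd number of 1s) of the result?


1010000011 = 643
0011000001 = 193
Sum = 836 = 1101000100
1s count = 4

even parity (4 ones in 1101000100)
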